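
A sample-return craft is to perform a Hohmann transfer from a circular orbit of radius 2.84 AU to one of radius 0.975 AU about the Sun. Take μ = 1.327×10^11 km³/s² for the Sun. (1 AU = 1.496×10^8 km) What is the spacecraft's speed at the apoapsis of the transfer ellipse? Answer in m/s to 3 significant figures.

v = 12600 m/s

In km: r₁ = 2.84 × 1.496×10^8 = 4.24864×10^8 km; r₂ = 0.975 × 1.496×10^8 = 1.4586×10^8 km.
The Hohmann ellipse has a_t = (r₁ + r₂)/2 = 2.85362×10^8 km.
At apoapsis, r = 4.24864×10^8 km.
Vis-viva: v = √[μ(2/r − 1/a_t)] = √[1.327×10^11 × (2/4.24864×10^8 − 1/2.85362×10^8)] = 12.64 km/s.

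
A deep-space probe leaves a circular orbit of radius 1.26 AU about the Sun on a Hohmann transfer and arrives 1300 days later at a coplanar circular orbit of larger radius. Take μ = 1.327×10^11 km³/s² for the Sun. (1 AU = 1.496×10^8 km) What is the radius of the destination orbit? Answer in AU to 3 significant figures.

In km: r₁ = 1.26 × 1.496×10^8 = 1.88496×10^8 km.
Transfer time t = 1300 days = 1.1232×10^8 s, and t = π√(a_t³/μ).
So a_t = (μ t²/π²)^(1/3) = (1.327×10^11 × (1.1232×10^8)² / π²)^(1/3) = 5.5356×10^8 km.
Since a_t = (r₁ + r₂)/2, r₂ = 2a_t − r₁ = 2×5.5356×10^8 − 1.88496×10^8 = 9.18624×10^8 km.
In AU: r₂ = 9.18624×10^8 / 1.496×10^8 = 6.14 AU.

r₂ = 6.14 AU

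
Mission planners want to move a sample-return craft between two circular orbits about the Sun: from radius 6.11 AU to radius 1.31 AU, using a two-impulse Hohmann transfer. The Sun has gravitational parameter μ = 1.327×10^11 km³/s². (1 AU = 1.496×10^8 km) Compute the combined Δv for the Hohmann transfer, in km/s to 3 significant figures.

Δv = 12.3 km/s

In km: r₁ = 6.11 × 1.496×10^8 = 9.14056×10^8 km; r₂ = 1.31 × 1.496×10^8 = 1.95976×10^8 km.
Transfer-ellipse semi-major axis a_t = (r₁ + r₂)/2 = (9.14056×10^8 + 1.95976×10^8)/2 = 5.55016×10^8 km.
At r₁ the circular-orbit speed is v₁ = √(μ/r₁) = 12.049 km/s.
On the transfer ellipse at r₁, vis-viva gives v_a = √[μ(2/r₁ − 1/a_t)] = 7.1597 km/s.
First burn Δv₁ = |v_a − v₁| = 4.889 km/s.
At r₂, v₂ = √(μ/r₂) = 26.022 km/s.
Transfer-orbit speed at r₂: v_p = √[μ(2/r₂ − 1/a_t)] = 33.394 km/s.
Second burn Δv₂ = |v₂ − v_p| = 7.372 km/s.
Total Δv = Δv₁ + Δv₂ = 12.26 km/s.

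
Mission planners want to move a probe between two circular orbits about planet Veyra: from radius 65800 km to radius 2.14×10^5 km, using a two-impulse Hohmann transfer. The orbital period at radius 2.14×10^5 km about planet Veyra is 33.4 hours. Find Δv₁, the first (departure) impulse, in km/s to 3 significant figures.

From Kepler's third law T² = 4π²r³/μ at r = 2.14×10^5 km, T = 33.4 hours = 33.4 × 3600 s = 1.2024×10^5 s: μ = 4π²r³/T² = 2.67610×10^7 km³/s².
The Hohmann ellipse has a_t = (r₁ + r₂)/2 = 1.399×10^5 km.
On the circular orbit at r = 65800 km, v_c = √(μ/r) = 20.167 km/s.
Vis-viva on the transfer ellipse at r = 65800 km gives v_t = √[μ(2/r − 1/a_t)] = 24.942 km/s.
Δv₁ = |v_t − v_c| = |24.942 − 20.167| = 4.775 km/s.

Δv₁ = 4.78 km/s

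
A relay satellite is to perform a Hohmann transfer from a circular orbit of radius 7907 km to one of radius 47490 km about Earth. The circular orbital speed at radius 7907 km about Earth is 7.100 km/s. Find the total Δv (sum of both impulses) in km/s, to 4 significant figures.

From the circular-orbit relation v² = μ/r at r = 7907 km: μ = v²r = (7.100)² × 7907 = 3.98592×10^5 km³/s².
The Hohmann ellipse has a_t = (r₁ + r₂)/2 = 27698.5 km.
At r₁ the circular-orbit speed is v₁ = √(μ/r₁) = 7.100 km/s.
On the transfer ellipse at r₁, vis-viva gives v_p = √[μ(2/r₁ − 1/a_t)] = 9.297 km/s.
First burn Δv₁ = |v_p − v₁| = 2.197 km/s.
Circular speed at r₂: v₂ = √(μ/r₂) = 2.897 km/s.
Transfer-orbit speed at r₂: v_a = √[μ(2/r₂ − 1/a_t)] = 1.548 km/s.
Second burn Δv₂ = |v₂ − v_a| = 1.349 km/s.
Total Δv = Δv₁ + Δv₂ = 3.546 km/s.

Δv = 3.546 km/s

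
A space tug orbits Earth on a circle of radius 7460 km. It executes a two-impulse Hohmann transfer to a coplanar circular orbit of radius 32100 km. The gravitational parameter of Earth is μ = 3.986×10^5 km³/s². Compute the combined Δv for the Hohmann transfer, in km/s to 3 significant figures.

Semi-major axis of the transfer orbit: a_t = (7460 + 32100)/2 = 19780 km.
Circular speed at r₁: v₁ = √(μ/r₁) = √(3.986×10^5/7460) = 7.310 km/s.
Transfer-orbit speed at r₁ (vis-viva): v_p = √[μ(2/r₁ − 1/a_t)] = 9.312 km/s.
First burn Δv₁ = |v_p − v₁| = 2.002 km/s.
At r₂, v₂ = √(μ/r₂) = 3.524 km/s.
Transfer-orbit speed at r₂: v_a = √[μ(2/r₂ − 1/a_t)] = 2.164 km/s.
Second burn Δv₂ = |v₂ − v_a| = 1.360 km/s.
Δv = Δv₁ + Δv₂ = 2.002 + 1.360 = 3.362 km/s.

Δv = 3.36 km/s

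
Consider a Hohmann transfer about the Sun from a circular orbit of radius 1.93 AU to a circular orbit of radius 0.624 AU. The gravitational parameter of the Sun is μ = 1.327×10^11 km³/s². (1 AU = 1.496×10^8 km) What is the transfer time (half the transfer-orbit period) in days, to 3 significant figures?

In km: r₁ = 1.93 × 1.496×10^8 = 2.88728×10^8 km; r₂ = 0.624 × 1.496×10^8 = 9.33504×10^7 km.
The Hohmann ellipse has a_t = (r₁ + r₂)/2 = 1.910392×10^8 km.
Half the transfer-orbit period gives t = π√(a_t³/μ) = 2.277×10^7 s.
Converting: 2.277×10^7 s ÷ 86400 s/day = 264 days.

t = 264 days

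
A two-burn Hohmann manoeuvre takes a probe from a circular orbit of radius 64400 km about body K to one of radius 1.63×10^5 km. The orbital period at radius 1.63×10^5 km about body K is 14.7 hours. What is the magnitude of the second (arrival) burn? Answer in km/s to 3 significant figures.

Δv₂ = 4.79 km/s

From Kepler's third law T² = 4π²r³/μ at r = 1.63×10^5 km, T = 14.7 hours = 14.7 × 3600 s = 52920 s: μ = 4π²r³/T² = 6.10496×10^7 km³/s².
Semi-major axis of the transfer orbit: a_t = (64400 + 1.630×10^5)/2 = 1.137×10^5 km.
Circular speed at r = 1.630×10^5 km: v_c = √(μ/r) = 19.353 km/s.
Vis-viva on the transfer ellipse at r = 1.630×10^5 km gives v_t = √[μ(2/r − 1/a_t)] = 14.565 km/s.
Δv₂ = |v_t − v_c| = |14.565 − 19.353| = 4.788 km/s.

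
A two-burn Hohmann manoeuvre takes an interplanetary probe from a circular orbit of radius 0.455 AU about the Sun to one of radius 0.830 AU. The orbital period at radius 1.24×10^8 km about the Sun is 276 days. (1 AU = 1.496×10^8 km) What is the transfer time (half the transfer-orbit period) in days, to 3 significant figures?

t = 94.2 days

From Kepler's third law T² = 4π²r³/μ at r = 1.24×10^8 km, T = 276 days = 276 × 86400 s = 2.38464×10^7 s: μ = 4π²r³/T² = 1.32367×10^11 km³/s².
In km: r₁ = 0.455 × 1.496×10^8 = 6.8068×10^7 km; r₂ = 0.830 × 1.496×10^8 = 1.24168×10^8 km.
Semi-major axis of the transfer orbit: a_t = (6.8068×10^7 + 1.24168×10^8)/2 = 9.6118×10^7 km.
Half the transfer-orbit period gives t = π√(a_t³/μ) = 8.137×10^6 s.
Converting: 8.137×10^6 s ÷ 86400 s/day = 94.2 days.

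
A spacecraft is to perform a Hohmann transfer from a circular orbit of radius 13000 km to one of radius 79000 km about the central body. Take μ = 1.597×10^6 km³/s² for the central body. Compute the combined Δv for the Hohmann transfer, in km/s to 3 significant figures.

Semi-major axis of the transfer orbit: a_t = (13000 + 79000)/2 = 46000 km.
Circular speed at r₁: v₁ = √(μ/r₁) = √(1.597×10^6/13000) = 11.084 km/s.
On the transfer ellipse at r₁, v² = μ(2/r − 1/a) gives v_p = √[μ(2/r₁ − 1/a_t)] = 14.525 km/s.
First burn Δv₁ = |v_p − v₁| = 3.441 km/s.
Circular speed at r₂: v₂ = √(μ/r₂) = 4.496 km/s.
Transfer-orbit speed at r₂: v_a = √[μ(2/r₂ − 1/a_t)] = 2.390 km/s.
Second burn Δv₂ = |v₂ − v_a| = 2.106 km/s.
Δv = Δv₁ + Δv₂ = 3.441 + 2.106 = 5.547 km/s.

Δv = 5.55 km/s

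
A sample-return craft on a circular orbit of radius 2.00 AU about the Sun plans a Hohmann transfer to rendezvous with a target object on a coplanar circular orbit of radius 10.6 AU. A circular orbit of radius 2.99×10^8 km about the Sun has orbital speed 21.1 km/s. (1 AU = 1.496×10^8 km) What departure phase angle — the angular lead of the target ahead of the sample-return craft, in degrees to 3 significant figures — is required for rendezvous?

From the circular-orbit relation v² = μ/r at r = 2.99×10^8 km: μ = v²r = (21.1)² × 2.99×10^8 = 1.33118×10^11 km³/s².
In km: r₁ = 2.00 × 1.496×10^8 = 2.992×10^8 km; r₂ = 10.6 × 1.496×10^8 = 1.58576×10^9 km.
The Hohmann ellipse has a_t = (r₁ + r₂)/2 = 9.4248×10^8 km.
Transfer time t = π√(a_t³/μ) = 2.4914×10^8 s.
The target's mean motion on its circular orbit is ω₂ = √(μ/r₂³) = 5.7778×10^-9 rad/s.
Angle swept by the target during transfer: ω₂·t = 1.4395 rad = 82.48°.
The sample-return craft traverses 180° on the transfer ellipse, so the target must lead by 180° − 82.48° = 97.5°.

φ = 97.5°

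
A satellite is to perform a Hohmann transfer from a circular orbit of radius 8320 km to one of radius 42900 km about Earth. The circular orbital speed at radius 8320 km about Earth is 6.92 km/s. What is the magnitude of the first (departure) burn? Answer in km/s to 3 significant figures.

From the circular-orbit relation v² = μ/r at r = 8320 km: μ = v²r = (6.92)² × 8320 = 3.98415×10^5 km³/s².
Semi-major axis of the transfer orbit: a_t = (8320 + 42900)/2 = 25610 km.
Circular speed at r = 8320 km: v_c = √(μ/r) = 6.920 km/s.
Vis-viva on the transfer ellipse at r = 8320 km gives v_t = √[μ(2/r − 1/a_t)] = 8.956 km/s.
Δv₁ = |v_t − v_c| = |8.956 − 6.920| = 2.036 km/s.

Δv₁ = 2.04 km/s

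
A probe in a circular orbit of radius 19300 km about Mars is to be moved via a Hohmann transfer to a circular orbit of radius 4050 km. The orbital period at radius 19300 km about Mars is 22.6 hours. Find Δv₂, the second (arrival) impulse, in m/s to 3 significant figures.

From Kepler's third law T² = 4π²r³/μ at r = 19300 km, T = 22.6 hours = 22.6 × 3600 s = 81360 s: μ = 4π²r³/T² = 42875.6 km³/s².
Transfer-ellipse semi-major axis a_t = (r₁ + r₂)/2 = (19300 + 4050)/2 = 11675 km.
Circular speed at r = 4050 km: v_c = √(μ/r) = 3.2537 km/s.
Transfer-orbit speed at the same r (vis-viva, a = a_t): v_t = √[μ(2/r − 1/a_t)] = 4.1834 km/s.
Δv₂ = |v_t − v_c| = |4.1834 − 3.2537| = 0.9297 km/s.

Δv₂ = 930 m/s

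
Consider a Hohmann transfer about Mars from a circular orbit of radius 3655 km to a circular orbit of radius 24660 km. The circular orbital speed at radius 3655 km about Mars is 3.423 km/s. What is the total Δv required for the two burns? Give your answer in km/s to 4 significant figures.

Δv = 1.743 km/s

From the circular-orbit relation v² = μ/r at r = 3655 km: μ = v²r = (3.423)² × 3655 = 42825.4 km³/s².
Transfer-ellipse semi-major axis a_t = (r₁ + r₂)/2 = (3655 + 24660)/2 = 14157.5 km.
At r₁ the circular-orbit speed is v₁ = √(μ/r₁) = 3.423 km/s.
Transfer-orbit speed at r₁ (vis-viva): v_p = √[μ(2/r₁ − 1/a_t)] = 4.518 km/s.
First burn Δv₁ = |v_p − v₁| = 1.095 km/s.
Circular speed at r₂: v₂ = √(μ/r₂) = 1.3178 km/s.
Transfer-orbit speed at r₂: v_a = √[μ(2/r₂ − 1/a_t)] = 0.66958 km/s.
Second burn Δv₂ = |v₂ − v_a| = 0.6482 km/s.
Δv = Δv₁ + Δv₂ = 1.095 + 0.6482 = 1.743 km/s.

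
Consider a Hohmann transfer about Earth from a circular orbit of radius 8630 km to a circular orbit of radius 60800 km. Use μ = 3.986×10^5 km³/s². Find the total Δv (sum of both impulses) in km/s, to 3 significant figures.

Transfer-ellipse semi-major axis a_t = (r₁ + r₂)/2 = (8630 + 60800)/2 = 34715 km.
Circular speed at r₁: v₁ = √(μ/r₁) = √(3.986×10^5/8630) = 6.796 km/s.
On the transfer ellipse at r₁, vis-viva equation gives v_p = √[μ(2/r₁ − 1/a_t)] = 8.994 km/s.
First burn Δv₁ = |v_p − v₁| = 2.198 km/s.
Circular speed at r₂: v₂ = √(μ/r₂) = 2.5605 km/s.
Transfer-orbit speed at r₂: v_a = √[μ(2/r₂ − 1/a_t)] = 1.2766 km/s.
Second burn Δv₂ = |v₂ − v_a| = 1.284 km/s.
Total Δv = Δv₁ + Δv₂ = 3.482 km/s.

Δv = 3.48 km/s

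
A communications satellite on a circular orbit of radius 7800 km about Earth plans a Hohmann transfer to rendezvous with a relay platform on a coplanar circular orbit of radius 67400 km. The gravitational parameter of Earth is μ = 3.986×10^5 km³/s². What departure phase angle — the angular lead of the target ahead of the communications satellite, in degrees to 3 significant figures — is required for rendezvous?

Transfer-ellipse semi-major axis a_t = (r₁ + r₂)/2 = (7800 + 67400)/2 = 37600 km.
The half-period of the transfer ellipse is t = π√(a_t³/μ) = 36280 s.
Target angular speed ω₂ = √(μ/r₂³) = 3.608×10^-5 rad/s.
Angle swept by the target during transfer: ω₂·t = 1.309 rad = 75.00°.
Arrival is 180° from departure on the ellipse, so φ = 180° − 75.00° = 105°.

φ = 105°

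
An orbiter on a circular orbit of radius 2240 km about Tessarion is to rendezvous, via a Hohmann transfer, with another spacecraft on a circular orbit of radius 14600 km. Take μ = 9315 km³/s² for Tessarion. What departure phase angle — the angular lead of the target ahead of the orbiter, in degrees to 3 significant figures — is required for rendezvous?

Transfer-ellipse semi-major axis a_t = (r₁ + r₂)/2 = (2240 + 14600)/2 = 8420 km.
Transfer time t = π√(a_t³/μ) = 25149 s.
Target angular speed ω₂ = √(μ/r₂³) = 5.4709×10^-5 rad/s.
Angle swept by the target during transfer: ω₂·t = 1.3759 rad = 78.83°.
Arrival is 180° from departure on the ellipse, so φ = 180° − 78.83° = 101°.

φ = 101°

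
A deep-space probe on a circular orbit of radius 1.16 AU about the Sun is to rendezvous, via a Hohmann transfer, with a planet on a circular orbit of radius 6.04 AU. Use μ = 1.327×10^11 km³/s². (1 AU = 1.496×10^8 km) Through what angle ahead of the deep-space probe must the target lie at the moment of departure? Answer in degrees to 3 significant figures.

In km: r₁ = 1.16 × 1.496×10^8 = 1.73536×10^8 km; r₂ = 6.04 × 1.496×10^8 = 9.03584×10^8 km.
Transfer-ellipse semi-major axis a_t = (r₁ + r₂)/2 = (1.73536×10^8 + 9.03584×10^8)/2 = 5.3856×10^8 km.
The half-period of the transfer ellipse is t = π√(a_t³/μ) = 1.078×10^8 s.
Target angular speed ω₂ = √(μ/r₂³) = 1.341×10^-8 rad/s.
Angle swept by the target during transfer: ω₂·t = 1.4456 rad = 82.83°.
Arrival is 180° from departure on the ellipse, so φ = 180° − 82.83° = 97.2°.

φ = 97.2°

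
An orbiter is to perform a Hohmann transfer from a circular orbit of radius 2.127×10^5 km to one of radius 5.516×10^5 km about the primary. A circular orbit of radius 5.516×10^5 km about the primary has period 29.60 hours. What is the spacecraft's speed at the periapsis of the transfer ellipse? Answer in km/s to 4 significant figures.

v = 62.93 km/s

From Kepler's third law T² = 4π²r³/μ at r = 5.516×10^5 km, T = 29.60 hours = 29.60 × 3600 s = 1.0656×10^5 s: μ = 4π²r³/T² = 5.83504×10^8 km³/s².
Semi-major axis of the transfer orbit: a_t = (2.127×10^5 + 5.516×10^5)/2 = 3.8215×10^5 km.
At periapsis, r = 2.127×10^5 km.
Vis-viva: v = √[μ(2/r − 1/a_t)] = √[5.83504×10^8 × (2/2.127×10^5 − 1/3.8215×10^5)] = 62.93 km/s.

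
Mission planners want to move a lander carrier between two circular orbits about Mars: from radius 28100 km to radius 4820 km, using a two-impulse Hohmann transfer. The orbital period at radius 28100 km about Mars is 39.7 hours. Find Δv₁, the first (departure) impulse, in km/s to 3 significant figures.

Δv₁ = 0.567 km/s

From Kepler's third law T² = 4π²r³/μ at r = 28100 km, T = 39.7 hours = 39.7 × 3600 s = 1.4292×10^5 s: μ = 4π²r³/T² = 42883.7 km³/s².
The Hohmann ellipse has a_t = (r₁ + r₂)/2 = 16460 km.
Circular speed at r = 28100 km: v_c = √(μ/r) = 1.2354 km/s.
Vis-viva on the transfer ellipse at r = 28100 km gives v_t = √[μ(2/r − 1/a_t)] = 0.66850 km/s.
Δv₁ = |v_t − v_c| = |0.66850 − 1.2354| = 0.5669 km/s.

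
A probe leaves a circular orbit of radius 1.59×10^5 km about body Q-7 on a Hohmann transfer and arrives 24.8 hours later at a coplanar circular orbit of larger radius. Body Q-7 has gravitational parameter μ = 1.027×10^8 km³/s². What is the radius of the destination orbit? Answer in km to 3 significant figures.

r₂ = 7.13×10^5 km

Transfer time t = 24.8 hours = 89280 s, and t = π√(a_t³/μ).
So a_t = (μ t²/π²)^(1/3) = (1.027×10^8 × (89280)² / π²)^(1/3) = 4.3611×10^5 km.
Since a_t = (r₁ + r₂)/2, r₂ = 2a_t − r₁ = 2×4.3611×10^5 − 1.590×10^5 = 7.1322×10^5 km.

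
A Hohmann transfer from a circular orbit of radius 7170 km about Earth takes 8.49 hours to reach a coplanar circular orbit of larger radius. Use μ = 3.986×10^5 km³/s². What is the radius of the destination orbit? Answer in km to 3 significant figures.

r₂ = 59900 km

Transfer time t = 8.49 hours = 30564 s, and t = π√(a_t³/μ).
So a_t = (μ t²/π²)^(1/3) = (3.986×10^5 × (30564)² / π²)^(1/3) = 33539 km.
Since a_t = (r₁ + r₂)/2, r₂ = 2a_t − r₁ = 2×33539 − 7170 = 59908 km.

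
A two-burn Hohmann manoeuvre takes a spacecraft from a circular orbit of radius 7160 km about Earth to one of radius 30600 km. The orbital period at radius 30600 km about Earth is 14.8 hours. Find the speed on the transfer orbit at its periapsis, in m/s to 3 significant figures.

v = 9500 m/s

From Kepler's third law T² = 4π²r³/μ at r = 30600 km, T = 14.8 hours = 14.8 × 3600 s = 53280 s: μ = 4π²r³/T² = 3.98470×10^5 km³/s².
Semi-major axis of the transfer orbit: a_t = (7160 + 30600)/2 = 18880 km.
At periapsis, r = 7160 km.
Applying v² = μ(2/r − 1/a_t): v = 9.497 km/s.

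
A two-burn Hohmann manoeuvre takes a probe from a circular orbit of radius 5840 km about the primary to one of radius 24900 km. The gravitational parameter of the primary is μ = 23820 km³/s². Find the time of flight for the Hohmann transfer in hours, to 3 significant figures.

t = 10.8 hours

Transfer-ellipse semi-major axis a_t = (r₁ + r₂)/2 = (5840 + 24900)/2 = 15370 km.
Transfer time t = π√(a_t³/μ) = π√((15370)³ / 23820) = 38790 s.
Converting: 38790 s ÷ 3600 s/hour = 10.8 hours.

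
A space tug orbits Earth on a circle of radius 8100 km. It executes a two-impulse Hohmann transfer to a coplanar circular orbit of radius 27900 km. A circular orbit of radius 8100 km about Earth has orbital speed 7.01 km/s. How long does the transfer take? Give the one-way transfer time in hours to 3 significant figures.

t = 3.34 hours

From the circular-orbit relation v² = μ/r at r = 8100 km: μ = v²r = (7.01)² × 8100 = 3.98035×10^5 km³/s².
The Hohmann ellipse has a_t = (r₁ + r₂)/2 = 18000 km.
By Kepler's third law the transfer-orbit period is T = 2π√(a_t³/μ), so t = T/2 = 12030 s.
Converting: 12030 s ÷ 3600 s/hour = 3.34 hours.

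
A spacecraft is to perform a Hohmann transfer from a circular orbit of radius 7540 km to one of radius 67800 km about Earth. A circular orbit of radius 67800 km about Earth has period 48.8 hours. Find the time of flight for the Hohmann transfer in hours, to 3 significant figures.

From Kepler's third law T² = 4π²r³/μ at r = 67800 km, T = 48.8 hours = 48.8 × 3600 s = 1.7568×10^5 s: μ = 4π²r³/T² = 3.98661×10^5 km³/s².
The Hohmann ellipse has a_t = (r₁ + r₂)/2 = 37670 km.
Transfer time t = π√(a_t³/μ) = π√((37670)³ / 3.98661×10^5) = 36380 s.
Converting: 36380 s ÷ 3600 s/hour = 10.1 hours.

t = 10.1 hours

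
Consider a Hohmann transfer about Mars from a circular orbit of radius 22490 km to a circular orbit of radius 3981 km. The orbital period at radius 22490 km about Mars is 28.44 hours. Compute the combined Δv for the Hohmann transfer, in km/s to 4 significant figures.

From Kepler's third law T² = 4π²r³/μ at r = 22490 km, T = 28.44 hours = 28.44 × 3600 s = 1.02384×10^5 s: μ = 4π²r³/T² = 42841.4 km³/s².
Transfer-ellipse semi-major axis a_t = (r₁ + r₂)/2 = (22490 + 3981)/2 = 13235.5 km.
At r₁ the circular-orbit speed is v₁ = √(μ/r₁) = 1.38018 km/s.
Transfer-orbit speed at r₁ (v² = μ(2/r − 1/a)): v_a = √[μ(2/r₁ − 1/a_t)] = 0.756943 km/s.
First burn Δv₁ = |v_a − v₁| = 0.6232 km/s.
At r₂, v₂ = √(μ/r₂) = 3.280468 km/s.
Transfer-orbit speed at r₂: v_p = √[μ(2/r₂ − 1/a_t)] = 4.276224 km/s.
Second burn Δv₂ = |v₂ − v_p| = 0.9958 km/s.
Δv = Δv₁ + Δv₂ = 0.6232 + 0.9958 = 1.619 km/s.

Δv = 1.619 km/s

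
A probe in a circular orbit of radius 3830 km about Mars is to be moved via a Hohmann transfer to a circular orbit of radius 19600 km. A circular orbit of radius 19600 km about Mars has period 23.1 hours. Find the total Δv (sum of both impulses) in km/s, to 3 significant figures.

Δv = 1.62 km/s

From Kepler's third law T² = 4π²r³/μ at r = 19600 km, T = 23.1 hours = 23.1 × 3600 s = 83160 s: μ = 4π²r³/T² = 42983.2 km³/s².
The Hohmann ellipse has a_t = (r₁ + r₂)/2 = 11715 km.
At r₁ the circular-orbit speed is v₁ = √(μ/r₁) = 3.35004 km/s.
On the transfer ellipse at r₁, vis-viva gives v_p = √[μ(2/r₁ − 1/a_t)] = 4.33318 km/s.
First burn Δv₁ = |v_p − v₁| = 0.9831 km/s.
At r₂, v₂ = √(μ/r₂) = 1.480885 km/s.
Transfer-orbit speed at r₂: v_a = √[μ(2/r₂ − 1/a_t)] = 0.8467393 km/s.
Second burn Δv₂ = |v₂ − v_a| = 0.6341 km/s.
Total Δv = Δv₁ + Δv₂ = 1.617 km/s.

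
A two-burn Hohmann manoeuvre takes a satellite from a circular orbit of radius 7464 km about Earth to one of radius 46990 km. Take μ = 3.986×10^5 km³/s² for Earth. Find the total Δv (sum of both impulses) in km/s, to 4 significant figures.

Transfer-ellipse semi-major axis a_t = (r₁ + r₂)/2 = (7464 + 46990)/2 = 27227 km.
Circular speed at r₁: v₁ = √(μ/r₁) = √(3.986×10^5/7464) = 7.3077 km/s.
Transfer-orbit speed at r₁ (vis-viva): v_p = √[μ(2/r₁ − 1/a_t)] = 9.6003 km/s.
First burn Δv₁ = |v_p − v₁| = 2.2926 km/s.
At r₂, v₂ = √(μ/r₂) = 2.9125 km/s.
Transfer-orbit speed at r₂: v_a = √[μ(2/r₂ − 1/a_t)] = 1.5249 km/s.
Second burn Δv₂ = |v₂ − v_a| = 1.3876 km/s.
Total Δv = Δv₁ + Δv₂ = 3.680 km/s.

Δv = 3.680 km/s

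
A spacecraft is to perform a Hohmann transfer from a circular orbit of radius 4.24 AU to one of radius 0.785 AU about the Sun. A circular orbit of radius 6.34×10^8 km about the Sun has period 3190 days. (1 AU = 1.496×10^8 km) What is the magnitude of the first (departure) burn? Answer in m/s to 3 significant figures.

From Kepler's third law T² = 4π²r³/μ at r = 6.34×10^8 km, T = 3190 days = 3190 × 86400 s = 2.75616×10^8 s: μ = 4π²r³/T² = 1.32440×10^11 km³/s².
In km: r₁ = 4.24 × 1.496×10^8 = 6.34304×10^8 km; r₂ = 0.785 × 1.496×10^8 = 1.17436×10^8 km.
Transfer-ellipse semi-major axis a_t = (r₁ + r₂)/2 = (6.34304×10^8 + 1.17436×10^8)/2 = 3.7587×10^8 km.
On the circular orbit at r = 6.34304×10^8 km, v_c = √(μ/r) = 14.45 km/s.
Transfer-orbit speed at the same r (vis-viva, a = a_t): v_t = √[μ(2/r − 1/a_t)] = 8.077 km/s.
Δv₁ = |v_t − v_c| = |8.077 − 14.45| = 6.373 km/s.

Δv₁ = 6370 m/s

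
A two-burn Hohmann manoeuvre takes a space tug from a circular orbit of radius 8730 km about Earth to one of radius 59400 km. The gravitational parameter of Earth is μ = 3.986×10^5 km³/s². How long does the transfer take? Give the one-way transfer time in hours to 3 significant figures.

t = 8.69 hours

Semi-major axis of the transfer orbit: a_t = (8730 + 59400)/2 = 34065 km.
By Kepler's third law the transfer-orbit period is T = 2π√(a_t³/μ), so t = T/2 = 31290 s.
Converting: 31290 s ÷ 3600 s/hour = 8.69 hours.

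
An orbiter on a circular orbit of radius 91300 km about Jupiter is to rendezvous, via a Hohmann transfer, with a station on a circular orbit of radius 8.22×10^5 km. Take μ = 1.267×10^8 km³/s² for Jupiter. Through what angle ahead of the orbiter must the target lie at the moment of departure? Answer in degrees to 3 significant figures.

φ = 105°

Semi-major axis of the transfer orbit: a_t = (91300 + 8.220×10^5)/2 = 4.5665×10^5 km.
Transfer time t = π√(a_t³/μ) = 86126 s.
Target angular speed ω₂ = √(μ/r₂³) = 1.5104×10^-5 rad/s.
Angle swept by the target during transfer: ω₂·t = 1.3008 rad = 74.53°.
The orbiter traverses 180° on the transfer ellipse, so the target must lead by 180° − 74.53° = 105°.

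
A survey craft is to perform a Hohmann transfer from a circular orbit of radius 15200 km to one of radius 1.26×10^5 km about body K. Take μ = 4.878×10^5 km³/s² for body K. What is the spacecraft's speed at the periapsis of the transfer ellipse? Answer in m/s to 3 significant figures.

v = 7570 m/s

Semi-major axis of the transfer orbit: a_t = (15200 + 1.260×10^5)/2 = 70600 km.
At periapsis, r = 15200 km.
Vis-viva: v = √[μ(2/r − 1/a_t)] = √[4.878×10^5 × (2/15200 − 1/70600)] = 7.568 km/s.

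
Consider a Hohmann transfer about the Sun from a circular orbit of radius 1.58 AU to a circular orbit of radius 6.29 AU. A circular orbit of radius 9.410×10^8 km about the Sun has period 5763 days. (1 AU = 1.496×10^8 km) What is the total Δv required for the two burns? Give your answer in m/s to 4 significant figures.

From Kepler's third law T² = 4π²r³/μ at r = 9.410×10^8 km, T = 5763 days = 5763 × 86400 s = 4.979232×10^8 s: μ = 4π²r³/T² = 1.32680×10^11 km³/s².
In km: r₁ = 1.58 × 1.496×10^8 = 2.36368×10^8 km; r₂ = 6.29 × 1.496×10^8 = 9.40984×10^8 km.
Transfer-ellipse semi-major axis a_t = (r₁ + r₂)/2 = (2.36368×10^8 + 9.40984×10^8)/2 = 5.88676×10^8 km.
Circular speed at r₁: v₁ = √(μ/r₁) = √(1.32680×10^11/2.36368×10^8) = 23.692 km/s.
On the transfer ellipse at r₁, vis-viva gives v_p = √[μ(2/r₁ − 1/a_t)] = 29.954 km/s.
First burn Δv₁ = |v_p − v₁| = 6.262 km/s.
At r₂, v₂ = √(μ/r₂) = 11.874 km/s.
Transfer-orbit speed at r₂: v_a = √[μ(2/r₂ − 1/a_t)] = 7.5243 km/s.
Second burn Δv₂ = |v₂ − v_a| = 4.350 km/s.
Total Δv = Δv₁ + Δv₂ = 10.61 km/s.

Δv = 10610 m/s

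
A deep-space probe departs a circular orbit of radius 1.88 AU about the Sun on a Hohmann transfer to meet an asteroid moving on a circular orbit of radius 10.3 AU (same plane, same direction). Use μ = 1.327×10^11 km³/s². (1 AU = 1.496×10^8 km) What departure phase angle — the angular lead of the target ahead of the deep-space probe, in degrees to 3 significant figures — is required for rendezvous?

φ = 98.2°

In km: r₁ = 1.88 × 1.496×10^8 = 2.81248×10^8 km; r₂ = 10.3 × 1.496×10^8 = 1.54088×10^9 km.
Transfer-ellipse semi-major axis a_t = (r₁ + r₂)/2 = (2.81248×10^8 + 1.54088×10^9)/2 = 9.11064×10^8 km.
The half-period of the transfer ellipse is t = π√(a_t³/μ) = 2.3716×10^8 s.
Target angular speed ω₂ = √(μ/r₂³) = 6.0226×10^-9 rad/s.
Angle swept by the target during transfer: ω₂·t = 1.4283 rad = 81.84°.
Arrival is 180° from departure on the ellipse, so φ = 180° − 81.84° = 98.2°.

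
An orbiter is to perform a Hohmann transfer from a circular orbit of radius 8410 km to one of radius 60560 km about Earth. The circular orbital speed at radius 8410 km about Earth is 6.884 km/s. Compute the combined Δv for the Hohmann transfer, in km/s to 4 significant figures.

From the circular-orbit relation v² = μ/r at r = 8410 km: μ = v²r = (6.884)² × 8410 = 3.98545×10^5 km³/s².
Semi-major axis of the transfer orbit: a_t = (8410 + 60560)/2 = 34485 km.
At r₁ the circular-orbit speed is v₁ = √(μ/r₁) = 6.884 km/s.
Transfer-orbit speed at r₁ (v² = μ(2/r − 1/a)): v_p = √[μ(2/r₁ − 1/a_t)] = 9.123 km/s.
First burn Δv₁ = |v_p − v₁| = 2.239 km/s.
At r₂, v₂ = √(μ/r₂) = 2.565 km/s.
Transfer-orbit speed at r₂: v_a = √[μ(2/r₂ − 1/a_t)] = 1.267 km/s.
Second burn Δv₂ = |v₂ − v_a| = 1.298 km/s.
Total Δv = Δv₁ + Δv₂ = 3.537 km/s.

Δv = 3.537 km/s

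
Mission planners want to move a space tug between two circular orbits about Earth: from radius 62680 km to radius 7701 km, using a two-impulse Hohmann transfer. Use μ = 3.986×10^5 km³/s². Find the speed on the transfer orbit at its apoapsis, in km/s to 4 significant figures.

v = 1.180 km/s

Semi-major axis of the transfer orbit: a_t = (62680 + 7701)/2 = 35190.5 km.
The apoapsis of the transfer ellipse is at r = 62680 km.
Applying v² = μ(2/r − 1/a_t): v = 1.180 km/s.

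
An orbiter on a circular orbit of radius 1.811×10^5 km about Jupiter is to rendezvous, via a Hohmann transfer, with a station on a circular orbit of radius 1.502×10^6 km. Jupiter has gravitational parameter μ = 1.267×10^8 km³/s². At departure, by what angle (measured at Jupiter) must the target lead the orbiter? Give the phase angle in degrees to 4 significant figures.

φ = 104.5°

Transfer-ellipse semi-major axis a_t = (r₁ + r₂)/2 = (1.811×10^5 + 1.502×10^6)/2 = 8.4155×10^5 km.
Transfer time t = π√(a_t³/μ) = 2.15467×10^5 s.
The target's mean motion on its circular orbit is ω₂ = √(μ/r₂³) = 6.11482×10^-6 rad/s.
Angle swept by the target during transfer: ω₂·t = 1.3175 rad = 75.49°.
Arrival is 180° from departure on the ellipse, so φ = 180° − 75.49° = 104.5°.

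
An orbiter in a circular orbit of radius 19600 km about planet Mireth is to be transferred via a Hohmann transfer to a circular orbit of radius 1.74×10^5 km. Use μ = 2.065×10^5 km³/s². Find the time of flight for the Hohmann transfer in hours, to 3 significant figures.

Semi-major axis of the transfer orbit: a_t = (19600 + 1.740×10^5)/2 = 96800 km.
By Kepler's third law the transfer-orbit period is T = 2π√(a_t³/μ), so t = T/2 = 2.082×10^5 s.
Converting: 2.082×10^5 s ÷ 3600 s/hour = 57.8 hours.

t = 57.8 hours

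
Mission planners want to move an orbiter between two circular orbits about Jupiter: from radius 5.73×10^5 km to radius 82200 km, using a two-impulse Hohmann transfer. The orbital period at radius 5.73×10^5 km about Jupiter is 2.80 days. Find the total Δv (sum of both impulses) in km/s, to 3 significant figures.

From Kepler's third law T² = 4π²r³/μ at r = 5.73×10^5 km, T = 2.80 days = 2.80 × 86400 s = 2.4192×10^5 s: μ = 4π²r³/T² = 1.26905×10^8 km³/s².
Semi-major axis of the transfer orbit: a_t = (5.730×10^5 + 82200)/2 = 3.276×10^5 km.
Circular speed at r₁: v₁ = √(μ/r₁) = √(1.26905×10^8/5.730×10^5) = 14.882 km/s.
Transfer-orbit speed at r₁ (v² = μ(2/r − 1/a)): v_a = √[μ(2/r₁ − 1/a_t)] = 7.4546 km/s.
First burn Δv₁ = |v_a − v₁| = 7.427 km/s.
At r₂, v₂ = √(μ/r₂) = 39.29 km/s.
Transfer-orbit speed at r₂: v_p = √[μ(2/r₂ − 1/a_t)] = 51.96 km/s.
Second burn Δv₂ = |v₂ − v_p| = 12.67 km/s.
Total Δv = Δv₁ + Δv₂ = 20.10 km/s.

Δv = 20.1 km/s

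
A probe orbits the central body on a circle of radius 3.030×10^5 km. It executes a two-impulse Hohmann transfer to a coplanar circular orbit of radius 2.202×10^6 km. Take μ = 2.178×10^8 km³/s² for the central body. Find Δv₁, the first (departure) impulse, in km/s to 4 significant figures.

Transfer-ellipse semi-major axis a_t = (r₁ + r₂)/2 = (3.030×10^5 + 2.202×10^6)/2 = 1.2525×10^6 km.
Circular speed at r = 3.030×10^5 km: v_c = √(μ/r) = 26.811 km/s.
Vis-viva on the transfer ellipse at r = 3.030×10^5 km gives v_t = √[μ(2/r − 1/a_t)] = 35.549 km/s.
Δv₁ = |v_t − v_c| = |35.549 − 26.811| = 8.738 km/s.

Δv₁ = 8.738 km/s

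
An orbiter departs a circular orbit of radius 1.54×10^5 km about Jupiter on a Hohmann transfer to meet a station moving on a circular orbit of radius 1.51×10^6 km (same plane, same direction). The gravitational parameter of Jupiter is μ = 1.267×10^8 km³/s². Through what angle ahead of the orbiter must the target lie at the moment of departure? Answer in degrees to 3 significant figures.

φ = 106°

The Hohmann ellipse has a_t = (r₁ + r₂)/2 = 8.320×10^5 km.
Transfer time t = π√(a_t³/μ) = 2.1181×10^5 s.
Target angular speed ω₂ = √(μ/r₂³) = 6.0663×10^-6 rad/s.
Angle swept by the target during transfer: ω₂·t = 1.2849 rad = 73.62°.
The orbiter traverses 180° on the transfer ellipse, so the target must lead by 180° − 73.62° = 106°.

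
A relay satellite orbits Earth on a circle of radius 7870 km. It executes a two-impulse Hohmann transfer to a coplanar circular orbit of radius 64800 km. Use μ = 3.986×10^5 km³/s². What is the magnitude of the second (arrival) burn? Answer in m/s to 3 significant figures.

Δv₂ = 1330 m/s

The Hohmann ellipse has a_t = (r₁ + r₂)/2 = 36335 km.
Circular speed at r = 64800 km: v_c = √(μ/r) = 2.480 km/s.
Vis-viva on the transfer ellipse at r = 64800 km gives v_t = √[μ(2/r − 1/a_t)] = 1.154 km/s.
Δv₂ = |v_t − v_c| = |1.154 − 2.480| = 1.326 km/s.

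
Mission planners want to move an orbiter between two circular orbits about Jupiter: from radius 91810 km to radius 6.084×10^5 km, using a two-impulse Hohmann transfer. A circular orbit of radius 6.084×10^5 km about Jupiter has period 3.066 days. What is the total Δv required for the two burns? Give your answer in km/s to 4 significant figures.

From Kepler's third law T² = 4π²r³/μ at r = 6.084×10^5 km, T = 3.066 days = 3.066 × 86400 s = 2.649024×10^5 s: μ = 4π²r³/T² = 1.26694×10^8 km³/s².
Semi-major axis of the transfer orbit: a_t = (91810 + 6.084×10^5)/2 = 3.50105×10^5 km.
Circular speed at r₁: v₁ = √(μ/r₁) = √(1.26694×10^8/91810) = 37.15 km/s.
Transfer-orbit speed at r₁ (vis-viva): v_p = √[μ(2/r₁ − 1/a_t)] = 48.97 km/s.
First burn Δv₁ = |v_p − v₁| = 11.82 km/s.
At r₂, v₂ = √(μ/r₂) = 14.431 km/s.
Transfer-orbit speed at r₂: v_a = √[μ(2/r₂ − 1/a_t)] = 7.3897 km/s.
Second burn Δv₂ = |v₂ − v_a| = 7.041 km/s.
Δv = Δv₁ + Δv₂ = 11.82 + 7.041 = 18.86 km/s.

Δv = 18.86 km/s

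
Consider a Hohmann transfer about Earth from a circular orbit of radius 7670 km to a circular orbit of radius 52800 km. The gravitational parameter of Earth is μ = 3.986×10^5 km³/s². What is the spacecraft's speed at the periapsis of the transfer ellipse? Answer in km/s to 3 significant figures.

The Hohmann ellipse has a_t = (r₁ + r₂)/2 = 30235 km.
At periapsis, r = 7670 km.
Applying v² = μ(2/r − 1/a_t): v = 9.526 km/s.

v = 9.53 km/s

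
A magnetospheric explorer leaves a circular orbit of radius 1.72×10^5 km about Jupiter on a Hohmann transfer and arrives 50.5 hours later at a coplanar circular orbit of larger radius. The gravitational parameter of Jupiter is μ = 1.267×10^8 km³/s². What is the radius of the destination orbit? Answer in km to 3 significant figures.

Transfer time t = 50.5 hours = 1.818×10^5 s, and t = π√(a_t³/μ).
So a_t = (μ t²/π²)^(1/3) = (1.267×10^8 × (1.818×10^5)² / π²)^(1/3) = 7.5143×10^5 km.
Since a_t = (r₁ + r₂)/2, r₂ = 2a_t − r₁ = 2×7.5143×10^5 − 1.720×10^5 = 1.33086×10^6 km.

r₂ = 1.33×10^6 km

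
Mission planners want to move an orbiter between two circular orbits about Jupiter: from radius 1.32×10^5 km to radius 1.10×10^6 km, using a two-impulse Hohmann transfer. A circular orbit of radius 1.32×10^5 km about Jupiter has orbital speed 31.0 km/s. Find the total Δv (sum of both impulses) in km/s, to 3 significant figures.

Δv = 16.2 km/s

From the circular-orbit relation v² = μ/r at r = 1.32×10^5 km: μ = v²r = (31.0)² × 1.32×10^5 = 1.26852×10^8 km³/s².
The Hohmann ellipse has a_t = (r₁ + r₂)/2 = 6.160×10^5 km.
At r₁ the circular-orbit speed is v₁ = √(μ/r₁) = 31.000 km/s.
Transfer-orbit speed at r₁ (v² = μ(2/r − 1/a)): v_p = √[μ(2/r₁ − 1/a_t)] = 41.425 km/s.
First burn Δv₁ = |v_p − v₁| = 10.425 km/s.
Circular speed at r₂: v₂ = √(μ/r₂) = 10.73872 km/s.
Transfer-orbit speed at r₂: v_a = √[μ(2/r₂ − 1/a_t)] = 4.971059 km/s.
Second burn Δv₂ = |v₂ − v_a| = 5.7677 km/s.
Δv = Δv₁ + Δv₂ = 10.425 + 5.7677 = 16.19 km/s.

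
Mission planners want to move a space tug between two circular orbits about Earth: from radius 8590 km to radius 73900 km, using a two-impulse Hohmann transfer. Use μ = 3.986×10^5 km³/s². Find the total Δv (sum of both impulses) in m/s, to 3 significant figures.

The Hohmann ellipse has a_t = (r₁ + r₂)/2 = 41245 km.
Circular speed at r₁: v₁ = √(μ/r₁) = √(3.986×10^5/8590) = 6.812 km/s.
On the transfer ellipse at r₁, vis-viva equation gives v_p = √[μ(2/r₁ − 1/a_t)] = 9.118 km/s.
First burn Δv₁ = |v_p − v₁| = 2.306 km/s.
Circular speed at r₂: v₂ = √(μ/r₂) = 2.3225 km/s.
Transfer-orbit speed at r₂: v_a = √[μ(2/r₂ − 1/a_t)] = 1.0599 km/s.
Second burn Δv₂ = |v₂ − v_a| = 1.263 km/s.
Δv = Δv₁ + Δv₂ = 2.306 + 1.263 = 3.569 km/s.

Δv = 3570 m/s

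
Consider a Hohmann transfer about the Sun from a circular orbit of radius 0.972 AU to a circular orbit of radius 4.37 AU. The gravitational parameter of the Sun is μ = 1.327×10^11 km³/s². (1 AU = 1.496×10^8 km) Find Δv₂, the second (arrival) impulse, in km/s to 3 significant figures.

In km: r₁ = 0.972 × 1.496×10^8 = 1.454112×10^8 km; r₂ = 4.37 × 1.496×10^8 = 6.53752×10^8 km.
Semi-major axis of the transfer orbit: a_t = (1.454112×10^8 + 6.53752×10^8)/2 = 3.995816×10^8 km.
Circular speed at r = 6.53752×10^8 km: v_c = √(μ/r) = 14.2472 km/s.
Vis-viva on the transfer ellipse at r = 6.53752×10^8 km gives v_t = √[μ(2/r − 1/a_t)] = 8.59459 km/s.
Δv₂ = |v_t − v_c| = |8.59459 − 14.2472| = 5.653 km/s.

Δv₂ = 5.65 km/s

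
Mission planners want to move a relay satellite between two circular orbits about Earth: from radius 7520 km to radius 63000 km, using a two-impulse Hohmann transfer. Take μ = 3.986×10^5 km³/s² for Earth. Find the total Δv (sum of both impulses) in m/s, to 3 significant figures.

Δv = 3800 m/s

The Hohmann ellipse has a_t = (r₁ + r₂)/2 = 35260 km.
At r₁ the circular-orbit speed is v₁ = √(μ/r₁) = 7.2805 km/s.
On the transfer ellipse at r₁, v² = μ(2/r − 1/a) gives v_p = √[μ(2/r₁ − 1/a_t)] = 9.7317 km/s.
First burn Δv₁ = |v_p − v₁| = 2.451 km/s.
Circular speed at r₂: v₂ = √(μ/r₂) = 2.5153 km/s.
Transfer-orbit speed at r₂: v_a = √[μ(2/r₂ − 1/a_t)] = 1.1616 km/s.
Second burn Δv₂ = |v₂ − v_a| = 1.354 km/s.
Total Δv = Δv₁ + Δv₂ = 3.805 km/s.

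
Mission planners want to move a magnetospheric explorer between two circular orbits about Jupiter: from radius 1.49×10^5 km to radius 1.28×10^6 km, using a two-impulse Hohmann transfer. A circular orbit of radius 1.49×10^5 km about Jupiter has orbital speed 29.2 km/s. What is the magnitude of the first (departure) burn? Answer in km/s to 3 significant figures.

Δv₁ = 9.88 km/s

From the circular-orbit relation v² = μ/r at r = 1.49×10^5 km: μ = v²r = (29.2)² × 1.49×10^5 = 1.27043×10^8 km³/s².
The Hohmann ellipse has a_t = (r₁ + r₂)/2 = 7.145×10^5 km.
Circular speed at r = 1.490×10^5 km: v_c = √(μ/r) = 29.200 km/s.
Transfer-orbit speed at the same r (vis-viva, a = a_t): v_t = √[μ(2/r − 1/a_t)] = 39.083 km/s.
Δv₁ = |v_t − v_c| = |39.083 − 29.200| = 9.883 km/s.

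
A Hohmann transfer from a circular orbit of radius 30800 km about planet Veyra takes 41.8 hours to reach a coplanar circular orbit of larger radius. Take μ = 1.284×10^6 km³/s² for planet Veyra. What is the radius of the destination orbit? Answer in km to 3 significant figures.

Transfer time t = 41.8 hours = 1.5048×10^5 s, and t = π√(a_t³/μ).
So a_t = (μ t²/π²)^(1/3) = (1.284×10^6 × (1.5048×10^5)² / π²)^(1/3) = 1.4335×10^5 km.
Since a_t = (r₁ + r₂)/2, r₂ = 2a_t − r₁ = 2×1.4335×10^5 − 30800 = 2.559×10^5 km.

r₂ = 2.56×10^5 km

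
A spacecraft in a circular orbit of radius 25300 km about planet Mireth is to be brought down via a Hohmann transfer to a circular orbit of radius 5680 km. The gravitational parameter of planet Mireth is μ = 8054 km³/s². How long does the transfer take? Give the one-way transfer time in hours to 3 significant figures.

t = 18.7 hours

The Hohmann ellipse has a_t = (r₁ + r₂)/2 = 15490 km.
Half the transfer-orbit period gives t = π√(a_t³/μ) = 67490 s.
Converting: 67490 s ÷ 3600 s/hour = 18.7 hours.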